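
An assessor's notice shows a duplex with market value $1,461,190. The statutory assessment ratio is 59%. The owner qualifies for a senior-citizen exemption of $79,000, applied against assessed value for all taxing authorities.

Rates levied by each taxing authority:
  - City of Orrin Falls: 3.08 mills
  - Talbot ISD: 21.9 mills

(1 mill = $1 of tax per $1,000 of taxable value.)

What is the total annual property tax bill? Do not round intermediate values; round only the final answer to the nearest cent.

$19,561.89

Assessed value = $1,461,190 × 0.59 = $862,102.1
Taxable value = $862,102.1 − $79,000 = $783,102.1
City of Orrin Falls: $783,102.1 × 0.00308 = $2,411.954468
Talbot ISD: $783,102.1 × 0.0219 = $17,149.93599
Total = $2,411.954468 + $17,149.93599 = $19,561.890458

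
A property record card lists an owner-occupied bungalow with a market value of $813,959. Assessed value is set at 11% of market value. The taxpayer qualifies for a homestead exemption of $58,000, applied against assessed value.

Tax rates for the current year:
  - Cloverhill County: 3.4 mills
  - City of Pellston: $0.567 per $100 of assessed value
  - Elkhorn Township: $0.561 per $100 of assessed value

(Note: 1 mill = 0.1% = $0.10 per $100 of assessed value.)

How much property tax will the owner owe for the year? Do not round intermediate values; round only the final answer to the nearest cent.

Assessed value = $813,959 × 0.11 = $89,535.49
Taxable value = $89,535.49 − $58,000 = $31,535.49
Cloverhill County: $31,535.49 × 0.0034 = $107.220666
City of Pellston: $31,535.49 × 0.00567 = $178.8062283
Elkhorn Township: $31,535.49 × 0.00561 = $176.9140989
Total = $462.9409932

$462.94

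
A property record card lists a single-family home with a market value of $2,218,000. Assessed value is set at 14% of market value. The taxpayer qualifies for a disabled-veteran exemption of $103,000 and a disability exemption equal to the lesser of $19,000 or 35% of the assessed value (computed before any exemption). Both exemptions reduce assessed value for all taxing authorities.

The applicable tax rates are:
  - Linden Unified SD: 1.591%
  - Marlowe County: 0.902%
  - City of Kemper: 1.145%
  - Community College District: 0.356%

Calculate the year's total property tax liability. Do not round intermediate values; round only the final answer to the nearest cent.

Assessed value = $2,218,000 × 0.14 = $310,520
Disability exemption = min($19,000, 35% × $310,520) = min($19,000, $108,682) = $19,000 (dollar cap binds)
Taxable value = $310,520 − $103,000 − $19,000 = $188,520
Linden Unified SD: $188,520 × 0.01591 = $2,999.3532
Marlowe County: $188,520 × 0.00902 = $1,700.4504
City of Kemper: $188,520 × 0.01145 = $2,158.554
Community College District: $188,520 × 0.00356 = $671.1312
Total = $7,529.4888

$7,529.49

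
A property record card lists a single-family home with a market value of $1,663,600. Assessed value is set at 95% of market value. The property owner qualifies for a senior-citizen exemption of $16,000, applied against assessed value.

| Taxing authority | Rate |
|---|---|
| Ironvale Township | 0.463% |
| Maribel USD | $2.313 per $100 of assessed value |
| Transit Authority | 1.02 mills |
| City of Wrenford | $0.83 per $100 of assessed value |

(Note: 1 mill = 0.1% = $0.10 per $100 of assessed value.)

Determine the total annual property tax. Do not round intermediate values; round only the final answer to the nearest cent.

$58,008.69

Assessed value = $1,663,600 × 0.95 = $1,580,420
Taxable value = $1,580,420 − $16,000 = $1,564,420
Ironvale Township: $1,564,420 × 0.00463 = $7,243.2646
Maribel USD: $1,564,420 × 0.02313 = $36,185.0346
Transit Authority: $1,564,420 × 0.00102 = $1,595.7084
City of Wrenford: $1,564,420 × 0.0083 = $12,984.686
Total = $58,008.6936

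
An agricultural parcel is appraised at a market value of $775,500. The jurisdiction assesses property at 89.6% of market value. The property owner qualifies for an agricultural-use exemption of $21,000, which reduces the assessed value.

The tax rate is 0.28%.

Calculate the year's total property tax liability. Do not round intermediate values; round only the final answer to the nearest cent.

Assessed value = $775,500 × 0.896 = $694,848
Taxable value = $694,848 − $21,000 = $673,848
Tax = $673,848 × 0.0028 = $1,886.7744

$1,886.77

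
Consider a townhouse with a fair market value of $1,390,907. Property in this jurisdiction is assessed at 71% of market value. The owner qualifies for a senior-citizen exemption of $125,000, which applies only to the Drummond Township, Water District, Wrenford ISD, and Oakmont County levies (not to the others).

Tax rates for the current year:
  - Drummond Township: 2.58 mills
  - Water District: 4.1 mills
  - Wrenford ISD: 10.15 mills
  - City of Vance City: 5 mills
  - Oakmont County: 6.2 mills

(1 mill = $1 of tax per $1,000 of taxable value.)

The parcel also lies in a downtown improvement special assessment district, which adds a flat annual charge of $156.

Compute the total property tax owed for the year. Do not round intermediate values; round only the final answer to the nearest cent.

$24,958.11

Assessed value = $1,390,907 × 0.71 = $987,543.97
Drummond Township: ($987,543.97 − $125,000) × 0.00258 = $862,543.97 × 0.00258 = $2,225.3634426
Water District: ($987,543.97 − $125,000) × 0.0041 = $862,543.97 × 0.0041 = $3,536.430277
Wrenford ISD: ($987,543.97 − $125,000) × 0.01015 = $862,543.97 × 0.01015 = $8,754.8212955
City of Vance City: $987,543.97 × 0.005 = $4,937.71985
Oakmont County: ($987,543.97 − $125,000) × 0.0062 = $862,543.97 × 0.0062 = $5,347.772614
Levies subtotal = $24,802.1074791
Total = $24,802.1074791 + $156 = $24,958.1074791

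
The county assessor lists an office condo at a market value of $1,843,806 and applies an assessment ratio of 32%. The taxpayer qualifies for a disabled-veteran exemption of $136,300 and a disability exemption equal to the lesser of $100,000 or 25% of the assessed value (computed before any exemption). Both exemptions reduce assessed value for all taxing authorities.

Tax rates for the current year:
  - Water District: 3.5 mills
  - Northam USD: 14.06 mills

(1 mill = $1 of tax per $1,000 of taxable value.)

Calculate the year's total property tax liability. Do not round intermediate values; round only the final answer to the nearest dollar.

$6,211

Assessed value = $1,843,806 × 0.32 = $590,017.92
Disability exemption = min($100,000, 25% × $590,017.92) = min($100,000, $147,504.48) = $100,000 (dollar cap binds)
Taxable value = $590,017.92 − $136,300 − $100,000 = $353,717.92
Water District: $353,717.92 × 0.0035 = $1,238.01272
Northam USD: $353,717.92 × 0.01406 = $4,973.2739552
Total = $6,211.2866752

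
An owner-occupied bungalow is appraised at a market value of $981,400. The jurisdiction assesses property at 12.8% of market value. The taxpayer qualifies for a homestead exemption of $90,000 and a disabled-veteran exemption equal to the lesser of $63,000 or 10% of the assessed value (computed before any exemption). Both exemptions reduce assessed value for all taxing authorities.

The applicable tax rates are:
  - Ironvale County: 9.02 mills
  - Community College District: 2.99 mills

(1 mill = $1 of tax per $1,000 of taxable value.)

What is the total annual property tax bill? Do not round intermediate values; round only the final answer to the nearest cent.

Assessed value = $981,400 × 0.128 = $125,619.2
Disabled-veteran exemption = min($63,000, 10% × $125,619.2) = min($63,000, $12,561.92) = $12,561.92 (percentage binds)
Taxable value = $125,619.2 − $90,000 − $12,561.92 = $23,057.28
Ironvale County: $23,057.28 × 0.00902 = $207.9766656
Community College District: $23,057.28 × 0.00299 = $68.9412672
Total = $276.9179328

$276.92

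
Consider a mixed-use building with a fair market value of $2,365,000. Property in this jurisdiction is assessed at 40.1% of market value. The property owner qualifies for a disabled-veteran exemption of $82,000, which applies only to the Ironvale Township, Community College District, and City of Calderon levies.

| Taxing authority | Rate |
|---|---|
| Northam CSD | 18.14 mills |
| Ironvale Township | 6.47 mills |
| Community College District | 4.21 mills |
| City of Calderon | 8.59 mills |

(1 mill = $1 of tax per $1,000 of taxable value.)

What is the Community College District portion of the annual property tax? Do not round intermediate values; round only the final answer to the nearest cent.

Assessed value = $2,365,000 × 0.401 = $948,365
Community College District taxable value = $948,365 − $82,000 = $866,365
Community College District levy = $866,365 × 0.00421 = $3,647.39665

$3,647.40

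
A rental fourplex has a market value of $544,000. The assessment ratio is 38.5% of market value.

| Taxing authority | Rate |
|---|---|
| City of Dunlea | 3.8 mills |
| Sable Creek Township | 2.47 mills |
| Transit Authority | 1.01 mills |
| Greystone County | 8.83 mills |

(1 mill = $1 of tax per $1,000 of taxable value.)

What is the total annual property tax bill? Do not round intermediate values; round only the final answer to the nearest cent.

Assessed value = $544,000 × 0.385 = $209,440
City of Dunlea: $209,440 × 0.0038 = $795.872
Sable Creek Township: $209,440 × 0.00247 = $517.3168
Transit Authority: $209,440 × 0.00101 = $211.5344
Greystone County: $209,440 × 0.00883 = $1,849.3552
Total = $795.872 + $517.3168 + $211.5344 + $1,849.3552 = $3,374.0784

$3,374.08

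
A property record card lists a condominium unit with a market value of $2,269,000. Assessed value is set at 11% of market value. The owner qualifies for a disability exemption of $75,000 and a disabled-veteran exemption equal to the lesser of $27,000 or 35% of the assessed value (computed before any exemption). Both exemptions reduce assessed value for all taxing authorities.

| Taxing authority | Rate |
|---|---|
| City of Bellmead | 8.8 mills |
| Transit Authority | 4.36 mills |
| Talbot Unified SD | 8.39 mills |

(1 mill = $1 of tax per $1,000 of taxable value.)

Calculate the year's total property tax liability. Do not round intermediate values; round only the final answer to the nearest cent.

Assessed value = $2,269,000 × 0.11 = $249,590
Disabled-veteran exemption = min($27,000, 35% × $249,590) = min($27,000, $87,356.5) = $27,000 (dollar cap binds)
Taxable value = $249,590 − $75,000 − $27,000 = $147,590
City of Bellmead: $147,590 × 0.0088 = $1,298.792
Transit Authority: $147,590 × 0.00436 = $643.4924
Talbot Unified SD: $147,590 × 0.00839 = $1,238.2801
Total = $3,180.5645

$3,180.56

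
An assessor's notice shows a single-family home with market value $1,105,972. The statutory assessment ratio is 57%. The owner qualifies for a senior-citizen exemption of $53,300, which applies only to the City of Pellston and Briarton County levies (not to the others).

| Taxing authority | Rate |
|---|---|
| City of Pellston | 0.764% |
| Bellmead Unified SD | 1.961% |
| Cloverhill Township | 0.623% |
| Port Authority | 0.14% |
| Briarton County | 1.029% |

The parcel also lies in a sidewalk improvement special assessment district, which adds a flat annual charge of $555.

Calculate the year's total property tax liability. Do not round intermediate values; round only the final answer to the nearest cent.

$28,074.68

Assessed value = $1,105,972 × 0.57 = $630,404.04
City of Pellston: ($630,404.04 − $53,300) × 0.00764 = $577,104.04 × 0.00764 = $4,409.0748656
Bellmead Unified SD: $630,404.04 × 0.01961 = $12,362.2232244
Cloverhill Township: $630,404.04 × 0.00623 = $3,927.4171692
Port Authority: $630,404.04 × 0.0014 = $882.565656
Briarton County: ($630,404.04 − $53,300) × 0.01029 = $577,104.04 × 0.01029 = $5,938.4005716
Levies subtotal = $27,519.6814868
Total = $27,519.6814868 + $555 = $28,074.6814868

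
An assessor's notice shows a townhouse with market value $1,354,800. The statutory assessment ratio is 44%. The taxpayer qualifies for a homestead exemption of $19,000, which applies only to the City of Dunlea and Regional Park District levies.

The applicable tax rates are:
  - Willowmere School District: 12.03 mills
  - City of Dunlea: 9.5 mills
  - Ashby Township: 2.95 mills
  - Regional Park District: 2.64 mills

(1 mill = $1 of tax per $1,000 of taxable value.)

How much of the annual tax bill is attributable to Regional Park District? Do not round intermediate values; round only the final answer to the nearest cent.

$1,523.58

Assessed value = $1,354,800 × 0.44 = $596,112
Regional Park District taxable value = $596,112 − $19,000 = $577,112
Regional Park District levy = $577,112 × 0.00264 = $1,523.57568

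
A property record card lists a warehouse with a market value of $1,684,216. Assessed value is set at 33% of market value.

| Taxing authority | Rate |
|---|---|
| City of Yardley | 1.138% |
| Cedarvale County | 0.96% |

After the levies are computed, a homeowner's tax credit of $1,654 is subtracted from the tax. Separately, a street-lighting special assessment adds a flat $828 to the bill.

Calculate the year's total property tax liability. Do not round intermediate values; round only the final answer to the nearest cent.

$10,834.50

Assessed value = $1,684,216 × 0.33 = $555,791.28
City of Yardley: $555,791.28 × 0.01138 = $6,324.9047664
Cedarvale County: $555,791.28 × 0.0096 = $5,335.596288
Levies subtotal = $11,660.5010544
After credit = $11,660.5010544 − $1,654 = $10,006.5010544
Total = $10,006.5010544 + $828 = $10,834.5010544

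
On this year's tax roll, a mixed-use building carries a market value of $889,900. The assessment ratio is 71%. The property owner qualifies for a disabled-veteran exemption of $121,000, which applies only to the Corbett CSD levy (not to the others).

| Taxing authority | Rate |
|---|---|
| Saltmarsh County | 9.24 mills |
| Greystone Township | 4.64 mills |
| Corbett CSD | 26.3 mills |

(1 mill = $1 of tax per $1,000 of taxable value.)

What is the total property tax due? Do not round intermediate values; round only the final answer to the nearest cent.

Assessed value = $889,900 × 0.71 = $631,829
Saltmarsh County: $631,829 × 0.00924 = $5,838.09996
Greystone Township: $631,829 × 0.00464 = $2,931.68656
Corbett CSD: ($631,829 − $121,000) × 0.0263 = $510,829 × 0.0263 = $13,434.8027
Total = $22,204.58922

$22,204.59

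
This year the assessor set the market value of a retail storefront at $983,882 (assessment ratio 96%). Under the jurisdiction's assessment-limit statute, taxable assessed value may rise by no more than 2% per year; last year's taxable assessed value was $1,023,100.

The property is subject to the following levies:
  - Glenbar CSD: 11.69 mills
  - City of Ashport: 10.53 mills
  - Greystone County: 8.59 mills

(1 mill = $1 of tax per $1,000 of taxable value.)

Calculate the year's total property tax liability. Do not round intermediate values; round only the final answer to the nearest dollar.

Uncapped assessed value = $983,882 × 0.96 = $944,526.72
Cap limit = $1,023,100 × 1.02 = $1,043,562
Taxable assessed value = min($944,526.72, $1,043,562) = $944,526.72 (cap does not bind)
Glenbar CSD: $944,526.72 × 0.01169 = $11,041.5173568
City of Ashport: $944,526.72 × 0.01053 = $9,945.8663616
Greystone County: $944,526.72 × 0.00859 = $8,113.4845248
Total = $29,100.8682432

$29,101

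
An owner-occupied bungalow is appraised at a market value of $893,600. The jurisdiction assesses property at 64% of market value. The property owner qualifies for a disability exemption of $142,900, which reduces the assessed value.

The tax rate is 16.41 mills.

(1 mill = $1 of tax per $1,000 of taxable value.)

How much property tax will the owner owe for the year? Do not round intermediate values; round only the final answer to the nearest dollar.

Assessed value = $893,600 × 0.64 = $571,904
Taxable value = $571,904 − $142,900 = $429,004
Tax = $429,004 × 0.01641 = $7,039.95564

$7,040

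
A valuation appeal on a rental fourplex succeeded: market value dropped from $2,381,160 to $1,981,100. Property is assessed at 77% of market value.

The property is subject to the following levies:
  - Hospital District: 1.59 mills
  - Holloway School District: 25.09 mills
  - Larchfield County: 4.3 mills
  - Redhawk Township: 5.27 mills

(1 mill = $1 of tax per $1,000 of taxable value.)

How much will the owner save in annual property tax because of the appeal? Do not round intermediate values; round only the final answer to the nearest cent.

$11,166.67

Old assessed value = $2,381,160 × 0.77 = $1,833,493.2
New assessed value = $1,981,100 × 0.77 = $1,525,447
Combined rate = 0.00159 + 0.02509 + 0.0043 + 0.00527 = 0.03625
Old tax = $1,833,493.2 × 0.03625 = $66,464.1285
New tax = $1,525,447 × 0.03625 = $55,297.45375
Reduction = $66,464.1285 − $55,297.45375 = $11,166.67475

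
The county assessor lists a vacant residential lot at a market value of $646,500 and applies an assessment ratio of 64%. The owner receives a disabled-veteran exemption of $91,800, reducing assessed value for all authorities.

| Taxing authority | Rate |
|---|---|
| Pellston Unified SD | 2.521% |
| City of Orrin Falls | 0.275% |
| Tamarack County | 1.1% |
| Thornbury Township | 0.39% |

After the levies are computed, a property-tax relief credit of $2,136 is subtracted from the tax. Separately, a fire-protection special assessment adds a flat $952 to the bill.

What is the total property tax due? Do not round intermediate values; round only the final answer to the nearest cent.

$12,615.21

Assessed value = $646,500 × 0.64 = $413,760
Taxable value = $413,760 − $91,800 = $321,960
Pellston Unified SD: $321,960 × 0.02521 = $8,116.6116
City of Orrin Falls: $321,960 × 0.00275 = $885.39
Tamarack County: $321,960 × 0.011 = $3,541.56
Thornbury Township: $321,960 × 0.0039 = $1,255.644
Levies subtotal = $13,799.2056
After credit = $13,799.2056 − $2,136 = $11,663.2056
Total = $11,663.2056 + $952 = $12,615.2056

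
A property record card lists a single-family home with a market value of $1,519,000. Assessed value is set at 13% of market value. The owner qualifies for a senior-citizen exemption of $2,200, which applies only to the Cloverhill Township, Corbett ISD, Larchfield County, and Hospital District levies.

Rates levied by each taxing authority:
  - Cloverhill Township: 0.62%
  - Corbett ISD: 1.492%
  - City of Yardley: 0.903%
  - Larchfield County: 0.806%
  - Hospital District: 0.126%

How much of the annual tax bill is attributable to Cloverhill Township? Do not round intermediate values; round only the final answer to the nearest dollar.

$1,211

Assessed value = $1,519,000 × 0.13 = $197,470
Cloverhill Township taxable value = $197,470 − $2,200 = $195,270
Cloverhill Township levy = $195,270 × 0.0062 = $1,210.674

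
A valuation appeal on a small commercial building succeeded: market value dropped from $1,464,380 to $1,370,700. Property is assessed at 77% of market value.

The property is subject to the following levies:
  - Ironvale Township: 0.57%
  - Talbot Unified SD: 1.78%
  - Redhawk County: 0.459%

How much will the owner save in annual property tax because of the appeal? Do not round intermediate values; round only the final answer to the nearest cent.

Old assessed value = $1,464,380 × 0.77 = $1,127,572.6
New assessed value = $1,370,700 × 0.77 = $1,055,439
Combined rate = 0.0057 + 0.0178 + 0.00459 = 0.02809
Old tax = $1,127,572.6 × 0.02809 = $31,673.514334
New tax = $1,055,439 × 0.02809 = $29,647.28151
Reduction = $31,673.514334 − $29,647.28151 = $2,026.232824

$2,026.23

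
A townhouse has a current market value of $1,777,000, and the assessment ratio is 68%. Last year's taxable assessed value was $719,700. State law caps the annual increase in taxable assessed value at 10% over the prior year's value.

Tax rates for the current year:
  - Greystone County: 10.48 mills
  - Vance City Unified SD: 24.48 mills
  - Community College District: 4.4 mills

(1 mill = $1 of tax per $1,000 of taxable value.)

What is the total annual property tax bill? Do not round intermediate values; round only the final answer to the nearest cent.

Uncapped assessed value = $1,777,000 × 0.68 = $1,208,360
Cap limit = $719,700 × 1.1 = $791,670
Taxable assessed value = min($1,208,360, $791,670) = $791,670 (cap binds)
Greystone County: $791,670 × 0.01048 = $8,296.7016
Vance City Unified SD: $791,670 × 0.02448 = $19,380.0816
Community College District: $791,670 × 0.0044 = $3,483.348
Total = $31,160.1312

$31,160.13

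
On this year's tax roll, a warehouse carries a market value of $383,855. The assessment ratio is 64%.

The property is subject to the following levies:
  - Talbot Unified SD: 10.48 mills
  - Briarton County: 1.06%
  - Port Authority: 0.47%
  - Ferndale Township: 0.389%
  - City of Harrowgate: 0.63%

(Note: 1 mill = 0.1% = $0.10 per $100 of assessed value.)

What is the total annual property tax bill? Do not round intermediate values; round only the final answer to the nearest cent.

$8,836.65

Assessed value = $383,855 × 0.64 = $245,667.2
Talbot Unified SD: $245,667.2 × 0.01048 = $2,574.592256
Briarton County: $245,667.2 × 0.0106 = $2,604.07232
Port Authority: $245,667.2 × 0.0047 = $1,154.63584
Ferndale Township: $245,667.2 × 0.00389 = $955.645408
City of Harrowgate: $245,667.2 × 0.0063 = $1,547.70336
Total = $8,836.649184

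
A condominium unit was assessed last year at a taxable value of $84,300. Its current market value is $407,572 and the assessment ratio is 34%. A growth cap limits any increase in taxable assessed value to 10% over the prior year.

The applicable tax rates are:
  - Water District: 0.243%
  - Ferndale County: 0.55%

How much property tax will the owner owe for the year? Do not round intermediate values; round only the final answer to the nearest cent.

Uncapped assessed value = $407,572 × 0.34 = $138,574.48
Cap limit = $84,300 × 1.1 = $92,730
Taxable assessed value = min($138,574.48, $92,730) = $92,730 (cap binds)
Water District: $92,730 × 0.00243 = $225.3339
Ferndale County: $92,730 × 0.0055 = $510.015
Total = $735.3489

$735.35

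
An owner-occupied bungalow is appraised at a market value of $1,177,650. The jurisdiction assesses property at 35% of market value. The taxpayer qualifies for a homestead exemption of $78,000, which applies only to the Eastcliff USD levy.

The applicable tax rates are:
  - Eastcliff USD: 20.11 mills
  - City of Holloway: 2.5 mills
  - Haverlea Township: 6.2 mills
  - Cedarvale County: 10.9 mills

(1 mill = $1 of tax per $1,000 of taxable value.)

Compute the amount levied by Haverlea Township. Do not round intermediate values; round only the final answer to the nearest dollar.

$2,556

Assessed value = $1,177,650 × 0.35 = $412,177.5
Haverlea Township taxable value = $412,177.5 (exemption does not apply)
Haverlea Township levy = $412,177.5 × 0.0062 = $2,555.5005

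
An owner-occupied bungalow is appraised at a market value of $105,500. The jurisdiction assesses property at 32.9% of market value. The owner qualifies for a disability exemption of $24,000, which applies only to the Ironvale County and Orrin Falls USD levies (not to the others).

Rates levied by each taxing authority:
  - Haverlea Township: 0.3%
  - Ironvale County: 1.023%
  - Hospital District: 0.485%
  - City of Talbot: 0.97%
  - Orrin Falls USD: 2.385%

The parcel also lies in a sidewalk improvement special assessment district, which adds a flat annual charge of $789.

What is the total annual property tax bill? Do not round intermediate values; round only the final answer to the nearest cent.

$1,763.13

Assessed value = $105,500 × 0.329 = $34,709.5
Haverlea Township: $34,709.5 × 0.003 = $104.1285
Ironvale County: ($34,709.5 − $24,000) × 0.01023 = $10,709.5 × 0.01023 = $109.558185
Hospital District: $34,709.5 × 0.00485 = $168.341075
City of Talbot: $34,709.5 × 0.0097 = $336.68215
Orrin Falls USD: ($34,709.5 − $24,000) × 0.02385 = $10,709.5 × 0.02385 = $255.421575
Levies subtotal = $974.131485
Total = $974.131485 + $789 = $1,763.131485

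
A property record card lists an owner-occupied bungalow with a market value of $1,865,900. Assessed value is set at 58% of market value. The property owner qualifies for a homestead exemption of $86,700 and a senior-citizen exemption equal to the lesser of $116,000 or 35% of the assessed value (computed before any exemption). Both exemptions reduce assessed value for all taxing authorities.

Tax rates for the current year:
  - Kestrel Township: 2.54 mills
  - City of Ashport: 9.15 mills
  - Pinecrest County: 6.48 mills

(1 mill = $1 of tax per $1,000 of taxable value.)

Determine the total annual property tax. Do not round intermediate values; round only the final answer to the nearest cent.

Assessed value = $1,865,900 × 0.58 = $1,082,222
Senior-citizen exemption = min($116,000, 35% × $1,082,222) = min($116,000, $378,777.7) = $116,000 (dollar cap binds)
Taxable value = $1,082,222 − $86,700 − $116,000 = $879,522
Kestrel Township: $879,522 × 0.00254 = $2,233.98588
City of Ashport: $879,522 × 0.00915 = $8,047.6263
Pinecrest County: $879,522 × 0.00648 = $5,699.30256
Total = $15,980.91474

$15,980.91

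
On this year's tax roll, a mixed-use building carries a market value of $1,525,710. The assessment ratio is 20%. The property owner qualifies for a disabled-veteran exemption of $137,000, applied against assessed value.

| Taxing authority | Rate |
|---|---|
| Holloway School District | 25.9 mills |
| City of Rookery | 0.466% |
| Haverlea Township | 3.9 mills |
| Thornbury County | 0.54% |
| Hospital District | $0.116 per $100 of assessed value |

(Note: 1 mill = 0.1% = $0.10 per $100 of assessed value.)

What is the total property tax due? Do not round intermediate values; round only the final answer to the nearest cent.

$6,897.18

Assessed value = $1,525,710 × 0.2 = $305,142
Taxable value = $305,142 − $137,000 = $168,142
Holloway School District: $168,142 × 0.0259 = $4,354.8778
City of Rookery: $168,142 × 0.00466 = $783.54172
Haverlea Township: $168,142 × 0.0039 = $655.7538
Thornbury County: $168,142 × 0.0054 = $907.9668
Hospital District: $168,142 × 0.00116 = $195.04472
Total = $6,897.18484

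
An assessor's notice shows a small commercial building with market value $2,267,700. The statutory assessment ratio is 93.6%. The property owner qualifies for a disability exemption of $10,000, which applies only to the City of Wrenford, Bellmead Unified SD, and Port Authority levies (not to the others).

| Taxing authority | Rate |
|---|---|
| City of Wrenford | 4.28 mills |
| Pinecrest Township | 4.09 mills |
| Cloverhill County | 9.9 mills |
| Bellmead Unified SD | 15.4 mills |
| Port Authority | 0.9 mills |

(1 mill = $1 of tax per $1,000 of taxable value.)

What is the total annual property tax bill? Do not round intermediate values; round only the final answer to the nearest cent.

Assessed value = $2,267,700 × 0.936 = $2,122,567.2
City of Wrenford: ($2,122,567.2 − $10,000) × 0.00428 = $2,112,567.2 × 0.00428 = $9,041.787616
Pinecrest Township: $2,122,567.2 × 0.00409 = $8,681.299848
Cloverhill County: $2,122,567.2 × 0.0099 = $21,013.41528
Bellmead Unified SD: ($2,122,567.2 − $10,000) × 0.0154 = $2,112,567.2 × 0.0154 = $32,533.53488
Port Authority: ($2,122,567.2 − $10,000) × 0.0009 = $2,112,567.2 × 0.0009 = $1,901.31048
Total = $73,171.348104

$73,171.35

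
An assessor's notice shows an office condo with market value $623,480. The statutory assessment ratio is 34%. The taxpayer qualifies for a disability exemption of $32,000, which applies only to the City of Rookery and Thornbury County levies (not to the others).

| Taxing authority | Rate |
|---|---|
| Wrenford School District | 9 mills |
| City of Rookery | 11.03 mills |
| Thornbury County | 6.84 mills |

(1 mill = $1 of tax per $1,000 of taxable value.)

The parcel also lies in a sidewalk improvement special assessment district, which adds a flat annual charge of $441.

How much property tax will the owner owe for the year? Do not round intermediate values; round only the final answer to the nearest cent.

$5,565.15

Assessed value = $623,480 × 0.34 = $211,983.2
Wrenford School District: $211,983.2 × 0.009 = $1,907.8488
City of Rookery: ($211,983.2 − $32,000) × 0.01103 = $179,983.2 × 0.01103 = $1,985.214696
Thornbury County: ($211,983.2 − $32,000) × 0.00684 = $179,983.2 × 0.00684 = $1,231.085088
Levies subtotal = $5,124.148584
Total = $5,124.148584 + $441 = $5,565.148584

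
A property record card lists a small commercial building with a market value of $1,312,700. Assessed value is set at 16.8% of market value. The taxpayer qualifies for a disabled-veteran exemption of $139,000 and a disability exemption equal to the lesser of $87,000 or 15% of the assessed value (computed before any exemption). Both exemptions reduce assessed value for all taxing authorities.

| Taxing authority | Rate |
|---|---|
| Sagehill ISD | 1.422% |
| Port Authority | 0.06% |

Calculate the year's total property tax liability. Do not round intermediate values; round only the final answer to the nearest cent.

$718.08

Assessed value = $1,312,700 × 0.168 = $220,533.6
Disability exemption = min($87,000, 15% × $220,533.6) = min($87,000, $33,080.04) = $33,080.04 (percentage binds)
Taxable value = $220,533.6 − $139,000 − $33,080.04 = $48,453.56
Sagehill ISD: $48,453.56 × 0.01422 = $689.0096232
Port Authority: $48,453.56 × 0.0006 = $29.072136
Total = $718.0817592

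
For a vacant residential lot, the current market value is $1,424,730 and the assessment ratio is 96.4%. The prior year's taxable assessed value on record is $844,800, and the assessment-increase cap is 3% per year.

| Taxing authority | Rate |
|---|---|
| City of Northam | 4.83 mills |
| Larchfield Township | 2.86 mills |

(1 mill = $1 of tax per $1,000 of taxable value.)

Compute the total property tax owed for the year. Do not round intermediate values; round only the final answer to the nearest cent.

$6,691.41

Uncapped assessed value = $1,424,730 × 0.964 = $1,373,439.72
Cap limit = $844,800 × 1.03 = $870,144
Taxable assessed value = min($1,373,439.72, $870,144) = $870,144 (cap binds)
City of Northam: $870,144 × 0.00483 = $4,202.79552
Larchfield Township: $870,144 × 0.00286 = $2,488.61184
Total = $6,691.40736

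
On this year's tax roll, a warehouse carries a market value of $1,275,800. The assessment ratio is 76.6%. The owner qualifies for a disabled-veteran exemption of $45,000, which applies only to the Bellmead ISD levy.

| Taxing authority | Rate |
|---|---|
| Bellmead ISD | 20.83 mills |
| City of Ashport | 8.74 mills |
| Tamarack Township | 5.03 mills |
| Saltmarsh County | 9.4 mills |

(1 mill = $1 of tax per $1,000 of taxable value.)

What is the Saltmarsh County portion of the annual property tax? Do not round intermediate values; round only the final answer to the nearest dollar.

$9,186

Assessed value = $1,275,800 × 0.766 = $977,262.8
Saltmarsh County taxable value = $977,262.8 (exemption does not apply)
Saltmarsh County levy = $977,262.8 × 0.0094 = $9,186.27032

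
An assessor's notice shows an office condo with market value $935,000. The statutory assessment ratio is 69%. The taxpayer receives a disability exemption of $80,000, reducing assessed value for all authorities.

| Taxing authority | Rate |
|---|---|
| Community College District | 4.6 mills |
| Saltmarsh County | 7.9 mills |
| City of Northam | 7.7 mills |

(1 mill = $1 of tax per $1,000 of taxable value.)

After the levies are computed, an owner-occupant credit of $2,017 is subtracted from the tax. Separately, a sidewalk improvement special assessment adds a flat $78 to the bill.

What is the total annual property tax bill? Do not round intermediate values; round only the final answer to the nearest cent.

Assessed value = $935,000 × 0.69 = $645,150
Taxable value = $645,150 − $80,000 = $565,150
Community College District: $565,150 × 0.0046 = $2,599.69
Saltmarsh County: $565,150 × 0.0079 = $4,464.685
City of Northam: $565,150 × 0.0077 = $4,351.655
Levies subtotal = $11,416.03
After credit = $11,416.03 − $2,017 = $9,399.03
Total = $9,399.03 + $78 = $9,477.03

$9,477.03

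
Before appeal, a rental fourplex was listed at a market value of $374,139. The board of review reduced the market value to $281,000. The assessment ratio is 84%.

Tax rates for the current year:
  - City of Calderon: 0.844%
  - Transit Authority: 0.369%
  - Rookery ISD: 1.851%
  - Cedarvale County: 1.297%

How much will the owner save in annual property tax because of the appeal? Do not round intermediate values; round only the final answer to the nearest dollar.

Old assessed value = $374,139 × 0.84 = $314,276.76
New assessed value = $281,000 × 0.84 = $236,040
Combined rate = 0.00844 + 0.00369 + 0.01851 + 0.01297 = 0.04361
Old tax = $314,276.76 × 0.04361 = $13,705.6095036
New tax = $236,040 × 0.04361 = $10,293.7044
Reduction = $13,705.6095036 − $10,293.7044 = $3,411.9051036

$3,412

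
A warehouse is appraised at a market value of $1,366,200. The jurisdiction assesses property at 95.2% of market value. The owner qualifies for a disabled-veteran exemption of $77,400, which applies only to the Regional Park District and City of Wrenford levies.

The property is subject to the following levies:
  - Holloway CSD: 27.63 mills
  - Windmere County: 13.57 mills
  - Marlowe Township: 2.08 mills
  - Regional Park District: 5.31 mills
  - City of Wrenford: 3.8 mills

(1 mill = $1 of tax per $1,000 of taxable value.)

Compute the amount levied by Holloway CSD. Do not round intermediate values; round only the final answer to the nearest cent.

Assessed value = $1,366,200 × 0.952 = $1,300,622.4
Holloway CSD taxable value = $1,300,622.4 (exemption does not apply)
Holloway CSD levy = $1,300,622.4 × 0.02763 = $35,936.196912

$35,936.20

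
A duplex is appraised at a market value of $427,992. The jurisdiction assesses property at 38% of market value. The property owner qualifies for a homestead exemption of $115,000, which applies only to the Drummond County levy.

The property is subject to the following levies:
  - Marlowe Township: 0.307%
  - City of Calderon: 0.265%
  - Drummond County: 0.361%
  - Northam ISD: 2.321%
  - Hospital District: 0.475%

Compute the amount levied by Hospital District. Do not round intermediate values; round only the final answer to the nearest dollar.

$773

Assessed value = $427,992 × 0.38 = $162,636.96
Hospital District taxable value = $162,636.96 (exemption does not apply)
Hospital District levy = $162,636.96 × 0.00475 = $772.52556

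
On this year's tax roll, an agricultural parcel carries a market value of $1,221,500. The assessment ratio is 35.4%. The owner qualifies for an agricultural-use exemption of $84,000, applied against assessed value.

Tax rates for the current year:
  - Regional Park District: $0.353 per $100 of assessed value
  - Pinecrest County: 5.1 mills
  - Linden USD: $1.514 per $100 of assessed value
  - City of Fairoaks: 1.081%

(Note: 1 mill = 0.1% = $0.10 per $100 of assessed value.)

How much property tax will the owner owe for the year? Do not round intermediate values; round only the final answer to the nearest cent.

$12,048.05

Assessed value = $1,221,500 × 0.354 = $432,411
Taxable value = $432,411 − $84,000 = $348,411
Regional Park District: $348,411 × 0.00353 = $1,229.89083
Pinecrest County: $348,411 × 0.0051 = $1,776.8961
Linden USD: $348,411 × 0.01514 = $5,274.94254
City of Fairoaks: $348,411 × 0.01081 = $3,766.32291
Total = $12,048.05238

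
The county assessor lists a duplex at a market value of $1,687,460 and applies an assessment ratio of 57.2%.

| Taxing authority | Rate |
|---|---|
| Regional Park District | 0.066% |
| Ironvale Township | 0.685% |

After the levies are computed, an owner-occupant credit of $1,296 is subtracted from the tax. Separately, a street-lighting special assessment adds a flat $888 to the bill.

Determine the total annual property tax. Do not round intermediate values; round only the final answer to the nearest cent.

Assessed value = $1,687,460 × 0.572 = $965,227.12
Regional Park District: $965,227.12 × 0.00066 = $637.0498992
Ironvale Township: $965,227.12 × 0.00685 = $6,611.805772
Levies subtotal = $7,248.8556712
After credit = $7,248.8556712 − $1,296 = $5,952.8556712
Total = $5,952.8556712 + $888 = $6,840.8556712

$6,840.86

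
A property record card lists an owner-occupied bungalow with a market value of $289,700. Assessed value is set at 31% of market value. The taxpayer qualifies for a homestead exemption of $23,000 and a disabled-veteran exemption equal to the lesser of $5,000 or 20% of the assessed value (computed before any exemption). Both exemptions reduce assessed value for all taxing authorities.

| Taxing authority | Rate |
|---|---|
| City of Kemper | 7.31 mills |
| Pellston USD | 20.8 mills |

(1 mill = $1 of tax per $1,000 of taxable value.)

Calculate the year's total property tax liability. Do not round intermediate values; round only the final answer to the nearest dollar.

$1,737

Assessed value = $289,700 × 0.31 = $89,807
Disabled-veteran exemption = min($5,000, 20% × $89,807) = min($5,000, $17,961.4) = $5,000 (dollar cap binds)
Taxable value = $89,807 − $23,000 − $5,000 = $61,807
City of Kemper: $61,807 × 0.00731 = $451.80917
Pellston USD: $61,807 × 0.0208 = $1,285.5856
Total = $1,737.39477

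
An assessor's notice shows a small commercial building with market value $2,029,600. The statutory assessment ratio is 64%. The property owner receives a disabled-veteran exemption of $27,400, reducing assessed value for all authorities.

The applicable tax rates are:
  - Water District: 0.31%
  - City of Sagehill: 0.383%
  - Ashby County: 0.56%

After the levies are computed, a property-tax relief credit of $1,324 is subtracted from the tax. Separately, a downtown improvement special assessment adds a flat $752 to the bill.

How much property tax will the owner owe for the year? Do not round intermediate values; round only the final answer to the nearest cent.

Assessed value = $2,029,600 × 0.64 = $1,298,944
Taxable value = $1,298,944 − $27,400 = $1,271,544
Water District: $1,271,544 × 0.0031 = $3,941.7864
City of Sagehill: $1,271,544 × 0.00383 = $4,870.01352
Ashby County: $1,271,544 × 0.0056 = $7,120.6464
Levies subtotal = $15,932.44632
After credit = $15,932.44632 − $1,324 = $14,608.44632
Total = $14,608.44632 + $752 = $15,360.44632

$15,360.45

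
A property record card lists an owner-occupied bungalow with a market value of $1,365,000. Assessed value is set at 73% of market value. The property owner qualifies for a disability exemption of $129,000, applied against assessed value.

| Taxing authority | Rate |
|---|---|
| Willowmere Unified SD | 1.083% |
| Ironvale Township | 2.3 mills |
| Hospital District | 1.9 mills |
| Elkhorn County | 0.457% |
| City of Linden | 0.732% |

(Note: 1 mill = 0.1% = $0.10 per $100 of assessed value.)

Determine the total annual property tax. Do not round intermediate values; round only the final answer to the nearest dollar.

Assessed value = $1,365,000 × 0.73 = $996,450
Taxable value = $996,450 − $129,000 = $867,450
Willowmere Unified SD: $867,450 × 0.01083 = $9,394.4835
Ironvale Township: $867,450 × 0.0023 = $1,995.135
Hospital District: $867,450 × 0.0019 = $1,648.155
Elkhorn County: $867,450 × 0.00457 = $3,964.2465
City of Linden: $867,450 × 0.00732 = $6,349.734
Total = $23,351.754

$23,352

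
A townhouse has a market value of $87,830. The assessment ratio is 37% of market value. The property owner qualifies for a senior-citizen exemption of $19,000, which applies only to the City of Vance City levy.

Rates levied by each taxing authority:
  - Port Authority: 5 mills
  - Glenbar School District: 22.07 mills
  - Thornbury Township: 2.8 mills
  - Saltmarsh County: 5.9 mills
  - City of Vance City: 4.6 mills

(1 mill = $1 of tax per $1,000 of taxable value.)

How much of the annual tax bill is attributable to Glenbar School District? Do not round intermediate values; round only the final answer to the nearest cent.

Assessed value = $87,830 × 0.37 = $32,497.1
Glenbar School District taxable value = $32,497.1 (exemption does not apply)
Glenbar School District levy = $32,497.1 × 0.02207 = $717.210997

$717.21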